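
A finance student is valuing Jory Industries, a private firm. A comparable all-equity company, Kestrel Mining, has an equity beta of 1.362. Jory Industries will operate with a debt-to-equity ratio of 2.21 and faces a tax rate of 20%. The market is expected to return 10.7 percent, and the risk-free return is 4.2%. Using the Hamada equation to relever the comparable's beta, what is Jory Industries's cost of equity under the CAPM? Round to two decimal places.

28.71%

β_L = β_U × [1 + (1 − t)(D/E)] = 1.362 × [1 + (1 − 0.20) × 2.21]
    = 1.362 × [1 + 0.80 × 2.21] = 1.362 × 2.7680 = 3.7700
MRP = 10.7% − 4.2% = 6.50%
E(R) = R_f + β_L × MRP = 4.2% + 3.7700 × 6.5% = 28.71%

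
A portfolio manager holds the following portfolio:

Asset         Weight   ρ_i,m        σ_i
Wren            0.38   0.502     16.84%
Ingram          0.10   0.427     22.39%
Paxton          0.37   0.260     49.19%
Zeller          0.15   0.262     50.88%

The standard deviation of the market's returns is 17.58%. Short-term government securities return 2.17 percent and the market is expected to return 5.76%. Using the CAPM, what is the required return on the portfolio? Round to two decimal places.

β_Wren = 0.502 × 16.84% / 17.58% = 0.4809
β_Ingram = 0.427 × 22.39% / 17.58% = 0.5438
β_Paxton = 0.260 × 49.19% / 17.58% = 0.7275
β_Zeller = 0.262 × 50.88% / 17.58% = 0.7583
β_P = Σ w_i β_i = 0.38×0.4809 + 0.10×0.5438 + 0.37×0.7275 + 0.15×0.7583 = 0.6200
MRP = 5.76% − 2.17% = 3.59%
E(R_P) = R_f + β_P × MRP = 2.17% + 0.6200 × 3.59% = 4.40%

4.40%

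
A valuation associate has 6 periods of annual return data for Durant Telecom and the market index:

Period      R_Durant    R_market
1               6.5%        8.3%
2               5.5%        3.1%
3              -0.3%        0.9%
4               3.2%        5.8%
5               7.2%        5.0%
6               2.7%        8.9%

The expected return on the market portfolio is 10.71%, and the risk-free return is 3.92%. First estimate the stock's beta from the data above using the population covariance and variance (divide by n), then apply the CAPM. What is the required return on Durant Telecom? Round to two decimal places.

6.41%

Mean R_i = (6.5 + 5.5 − 0.3 + 3.2 + 7.2 + 2.7) / 6 = 4.1333%
Mean R_m = (8.3 + 3.1 + 0.9 + 5.8 + 5.0 + 8.9) / 6 = 5.3333%
Σ(R_i − R̄_i)(R_m − R̄_m) = 17.0533  ⇒  Cov = 17.0533 / 6 = 2.8422
Σ(R_m − R̄_m)² = 46.4933  ⇒  Var(R_m) = 46.4933 / 6 = 7.7489
β = Cov / Var(R_m) = 2.8422 / 7.7489 = 0.3668
MRP = 10.71% − 3.92% = 6.79%
E(R) = R_f + β × MRP = 3.92% + 0.3668 × 6.79% = 6.41%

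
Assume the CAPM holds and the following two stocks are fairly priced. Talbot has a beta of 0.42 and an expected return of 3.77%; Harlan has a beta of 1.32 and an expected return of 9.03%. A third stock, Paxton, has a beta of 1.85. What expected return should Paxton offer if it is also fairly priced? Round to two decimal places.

MRP (SML slope) = (9.03% − 3.77%) / (1.32 − 0.42) = 5.26% / 0.90 = 5.8444%
R_f (intercept) = 3.77% − 0.42 × 5.8444% = 1.3154%
E(R_Paxton) = R_f + β × MRP = 1.3154% + 1.85 × 5.8444% = 12.13%

12.13%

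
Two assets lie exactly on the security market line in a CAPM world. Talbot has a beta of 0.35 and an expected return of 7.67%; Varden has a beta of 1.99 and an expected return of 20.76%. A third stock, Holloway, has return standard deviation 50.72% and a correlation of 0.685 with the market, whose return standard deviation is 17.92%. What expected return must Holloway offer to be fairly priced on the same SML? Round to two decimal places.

MRP = (20.76% − 7.67%) / (1.99 − 0.35) = 7.9817%
R_f = 7.67% − 0.35 × 7.9817% = 4.8764%
β_Holloway = ρ·σ_i/σ_m = 0.685 × 50.72 / 17.92 = 1.9388
E(R_Holloway) = R_f + β × MRP = 4.8764% + 1.9388 × 7.9817% = 20.35%

20.35%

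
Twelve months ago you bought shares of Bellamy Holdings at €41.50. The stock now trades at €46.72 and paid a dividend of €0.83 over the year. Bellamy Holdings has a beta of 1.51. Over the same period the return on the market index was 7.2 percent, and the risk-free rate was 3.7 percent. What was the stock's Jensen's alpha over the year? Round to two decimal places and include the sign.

Realised HPR = (P1 + D1 − P0) / P0 = (46.72 + 0.83 − 41.50) / 41.50 = 6.05 / 41.50 = 14.5783%
MRP = 7.2% − 3.7% = 3.50%
CAPM required = R_f + β·MRP = 3.7% + 1.51 × 3.5% = 8.9850%
α = realised − required = 14.5783% − 8.9850% = +5.59%

+5.59%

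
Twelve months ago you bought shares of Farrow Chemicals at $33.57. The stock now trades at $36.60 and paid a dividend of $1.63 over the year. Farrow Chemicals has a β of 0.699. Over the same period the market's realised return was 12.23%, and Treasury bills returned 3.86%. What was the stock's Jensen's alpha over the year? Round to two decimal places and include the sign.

+4.17%

Realised HPR = (P1 + D1 − P0) / P0 = (36.60 + 1.63 − 33.57) / 33.57 = 4.66 / 33.57 = 13.8814%
MRP = 12.23% − 3.86% = 8.37%
CAPM required = R_f + β·MRP = 3.86% + 0.699 × 8.37% = 9.71063%
α = realised − required = 13.8814% − 9.71063% = +4.17%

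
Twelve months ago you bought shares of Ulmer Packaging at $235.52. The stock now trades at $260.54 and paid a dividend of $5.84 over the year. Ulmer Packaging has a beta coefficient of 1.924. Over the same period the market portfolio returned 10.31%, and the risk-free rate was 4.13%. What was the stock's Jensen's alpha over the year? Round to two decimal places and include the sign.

Realised HPR = (P1 + D1 − P0) / P0 = (260.54 + 5.84 − 235.52) / 235.52 = 30.86 / 235.52 = 13.1029%
MRP = 10.31% − 4.13% = 6.18%
CAPM required = R_f + β·MRP = 4.13% + 1.924 × 6.18% = 16.02032%
α = realised − required = 13.1029% − 16.02032% = -2.92%

-2.92%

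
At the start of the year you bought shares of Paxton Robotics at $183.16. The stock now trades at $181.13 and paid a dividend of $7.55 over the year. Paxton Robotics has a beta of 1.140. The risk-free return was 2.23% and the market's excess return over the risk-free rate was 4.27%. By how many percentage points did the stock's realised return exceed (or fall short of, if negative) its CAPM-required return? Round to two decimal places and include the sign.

-4.08%

Realised HPR = (P1 + D1 − P0) / P0 = (181.13 + 7.55 − 183.16) / 183.16 = 5.52 / 183.16 = 3.0138%
CAPM required = R_f + β·MRP = 2.23% + 1.140 × 4.27% = 7.09780%
α = realised − required = 3.0138% − 7.09780% = -4.08%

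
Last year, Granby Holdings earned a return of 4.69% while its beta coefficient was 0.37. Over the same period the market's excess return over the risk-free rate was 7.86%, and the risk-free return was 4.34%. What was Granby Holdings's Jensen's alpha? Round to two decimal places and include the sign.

CAPM benchmark = R_f + β(R_m − R_f) = 4.34% + 0.37 × 7.86% = 7.2482%
α = actual − benchmark = 4.69% − 7.2482% = -2.56%

-2.56%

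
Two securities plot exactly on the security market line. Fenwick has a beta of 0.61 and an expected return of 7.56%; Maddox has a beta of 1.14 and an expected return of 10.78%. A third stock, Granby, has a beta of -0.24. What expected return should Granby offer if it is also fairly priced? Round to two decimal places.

2.40%

MRP (SML slope) = (10.78% − 7.56%) / (1.14 − 0.61) = 3.22% / 0.53 = 6.0755%
R_f (intercept) = 7.56% − 0.61 × 6.0755% = 3.8539%
E(R_Granby) = R_f + β × MRP = 3.8539% + -0.24 × 6.0755% = 2.40%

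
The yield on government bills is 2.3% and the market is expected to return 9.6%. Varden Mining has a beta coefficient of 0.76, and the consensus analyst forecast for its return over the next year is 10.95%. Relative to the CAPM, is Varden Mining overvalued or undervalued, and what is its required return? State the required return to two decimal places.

MRP = 9.6% − 2.3% = 7.30%
Required return = R_f + β·MRP = 2.3% + 0.76 × 7.3% = 7.85%
Forecast 10.95% > required 7.85% → the stock plots above the SML → undervalued.

Undervalued; required return 7.85%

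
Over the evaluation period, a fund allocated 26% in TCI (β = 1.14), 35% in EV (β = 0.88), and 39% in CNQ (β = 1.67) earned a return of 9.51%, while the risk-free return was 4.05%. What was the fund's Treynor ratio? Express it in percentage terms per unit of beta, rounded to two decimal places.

β_P = 0.26×1.14 + 0.35×0.88 + 0.39×1.67 = 1.2557
Treynor = (R_P − R_f) / β_P = (9.51% − 4.05%) / 1.2557 = 5.46% / 1.2557 = 4.35%

4.35%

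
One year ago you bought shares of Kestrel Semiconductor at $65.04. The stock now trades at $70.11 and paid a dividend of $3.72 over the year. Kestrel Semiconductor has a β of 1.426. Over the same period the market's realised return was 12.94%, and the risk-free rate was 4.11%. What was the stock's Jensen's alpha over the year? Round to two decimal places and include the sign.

Realised HPR = (P1 + D1 − P0) / P0 = (70.11 + 3.72 − 65.04) / 65.04 = 8.79 / 65.04 = 13.5148%
MRP = 12.94% − 4.11% = 8.83%
CAPM required = R_f + β·MRP = 4.11% + 1.426 × 8.83% = 16.70158%
α = realised − required = 13.5148% − 16.70158% = -3.19%

-3.19%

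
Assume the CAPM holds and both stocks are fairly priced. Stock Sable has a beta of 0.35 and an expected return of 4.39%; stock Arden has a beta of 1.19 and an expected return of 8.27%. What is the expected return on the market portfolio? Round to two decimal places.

7.39%

Both satisfy E(R) = R_f + β·MRP, so the slope of the SML is
MRP = (8.27% − 4.39%) / (1.19 − 0.35) = 3.88% / 0.84 = 4.6190%
R_f = E(R_Sable) − β_Sable·MRP = 4.39% − 0.35 × 4.6190% = 2.7734%
E(R_m) = R_f + MRP = 2.7734% + 4.6190% = 7.39%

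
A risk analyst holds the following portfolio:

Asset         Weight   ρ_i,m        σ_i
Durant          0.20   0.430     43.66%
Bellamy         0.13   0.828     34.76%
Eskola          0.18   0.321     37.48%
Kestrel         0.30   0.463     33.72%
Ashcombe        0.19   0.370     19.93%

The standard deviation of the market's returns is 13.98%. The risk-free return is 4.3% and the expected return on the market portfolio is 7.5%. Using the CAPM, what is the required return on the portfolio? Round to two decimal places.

β_Durant = 0.430 × 43.66% / 13.98% = 1.3429
β_Bellamy = 0.828 × 34.76% / 13.98% = 2.0587
β_Eskola = 0.321 × 37.48% / 13.98% = 0.8606
β_Kestrel = 0.463 × 33.72% / 13.98% = 1.1168
β_Ashcombe = 0.370 × 19.93% / 13.98% = 0.5275
β_P = Σ w_i β_i = 0.20×1.3429 + 0.13×2.0587 + 0.18×0.8606 + 0.30×1.1168 + 0.19×0.5275 = 1.1264
MRP = 7.5% − 4.3% = 3.20%
E(R_P) = R_f + β_P × MRP = 4.3% + 1.1264 × 3.2% = 7.90%

7.90%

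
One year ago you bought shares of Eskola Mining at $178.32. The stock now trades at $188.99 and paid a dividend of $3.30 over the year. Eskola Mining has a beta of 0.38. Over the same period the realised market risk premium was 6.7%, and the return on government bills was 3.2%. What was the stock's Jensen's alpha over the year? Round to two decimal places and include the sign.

+2.09%

Realised HPR = (P1 + D1 − P0) / P0 = (188.99 + 3.30 − 178.32) / 178.32 = 13.97 / 178.32 = 7.8342%
CAPM required = R_f + β·MRP = 3.2% + 0.38 × 6.7% = 5.7460%
α = realised − required = 7.8342% − 5.7460% = +2.09%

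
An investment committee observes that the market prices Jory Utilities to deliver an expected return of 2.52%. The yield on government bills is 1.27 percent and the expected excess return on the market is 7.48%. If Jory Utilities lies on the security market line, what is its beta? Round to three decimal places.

0.167

β = (E(R) − R_f) / MRP = (2.52% − 1.27%) / 7.48% = 1.25% / 7.48% = 0.167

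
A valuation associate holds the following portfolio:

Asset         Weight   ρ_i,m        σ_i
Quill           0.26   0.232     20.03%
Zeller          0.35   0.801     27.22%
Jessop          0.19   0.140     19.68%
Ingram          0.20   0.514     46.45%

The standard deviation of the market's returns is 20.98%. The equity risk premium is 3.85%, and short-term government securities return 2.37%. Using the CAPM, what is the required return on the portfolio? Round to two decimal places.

β_Quill = 0.232 × 20.03% / 20.98% = 0.2215
β_Zeller = 0.801 × 27.22% / 20.98% = 1.0392
β_Jessop = 0.140 × 19.68% / 20.98% = 0.1313
β_Ingram = 0.514 × 46.45% / 20.98% = 1.1380
β_P = Σ w_i β_i = 0.26×0.2215 + 0.35×1.0392 + 0.19×0.1313 + 0.20×1.1380 = 0.6739
E(R_P) = R_f + β_P × MRP = 2.37% + 0.6739 × 3.85% = 4.96%

4.96%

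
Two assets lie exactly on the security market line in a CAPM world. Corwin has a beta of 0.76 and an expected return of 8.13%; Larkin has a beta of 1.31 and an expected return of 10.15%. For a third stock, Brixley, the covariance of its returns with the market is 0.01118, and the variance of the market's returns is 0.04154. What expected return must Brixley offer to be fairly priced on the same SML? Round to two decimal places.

MRP = (10.15% − 8.13%) / (1.31 − 0.76) = 3.6727%
R_f = 8.13% − 0.76 × 3.6727% = 5.3387%
β_Brixley = Cov / Var(R_m) = 0.01118 / 0.04154 = 0.2691
E(R_Brixley) = R_f + β × MRP = 5.3387% + 0.2691 × 3.6727% = 6.33%

6.33%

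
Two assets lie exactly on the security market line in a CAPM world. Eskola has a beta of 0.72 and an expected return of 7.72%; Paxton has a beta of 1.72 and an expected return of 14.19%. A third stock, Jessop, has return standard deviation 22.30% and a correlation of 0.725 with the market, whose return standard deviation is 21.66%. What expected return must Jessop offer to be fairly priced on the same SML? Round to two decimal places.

7.89%

MRP = (14.19% − 7.72%) / (1.72 − 0.72) = 6.4700%
R_f = 7.72% − 0.72 × 6.4700% = 3.0616%
β_Jessop = ρ·σ_i/σ_m = 0.725 × 22.30 / 21.66 = 0.7464
E(R_Jessop) = R_f + β × MRP = 3.0616% + 0.7464 × 6.4700% = 7.89%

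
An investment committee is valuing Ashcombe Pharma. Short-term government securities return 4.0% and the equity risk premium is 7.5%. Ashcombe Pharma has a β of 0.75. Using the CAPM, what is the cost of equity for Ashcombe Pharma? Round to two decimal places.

9.63%

E(R) = R_f + β × MRP = 4.0% + 0.75 × 7.5% = 9.63%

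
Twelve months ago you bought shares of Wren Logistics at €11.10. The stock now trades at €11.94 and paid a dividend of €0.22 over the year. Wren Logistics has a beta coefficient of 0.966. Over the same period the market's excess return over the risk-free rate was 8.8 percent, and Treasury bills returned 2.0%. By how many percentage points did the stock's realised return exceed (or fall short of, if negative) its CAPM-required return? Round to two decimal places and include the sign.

-0.95%

Realised HPR = (P1 + D1 − P0) / P0 = (11.94 + 0.22 − 11.10) / 11.10 = 1.06 / 11.10 = 9.5495%
CAPM required = R_f + β·MRP = 2.0% + 0.966 × 8.8% = 10.5008%
α = realised − required = 9.5495% − 10.5008% = -0.95%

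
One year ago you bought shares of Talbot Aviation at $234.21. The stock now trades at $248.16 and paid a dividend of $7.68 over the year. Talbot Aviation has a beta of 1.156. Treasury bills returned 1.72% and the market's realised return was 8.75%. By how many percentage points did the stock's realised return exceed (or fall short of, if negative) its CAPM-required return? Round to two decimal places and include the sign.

-0.61%

Realised HPR = (P1 + D1 − P0) / P0 = (248.16 + 7.68 − 234.21) / 234.21 = 21.63 / 234.21 = 9.2353%
MRP = 8.75% − 1.72% = 7.03%
CAPM required = R_f + β·MRP = 1.72% + 1.156 × 7.03% = 9.84668%
α = realised − required = 9.2353% − 9.84668% = -0.61%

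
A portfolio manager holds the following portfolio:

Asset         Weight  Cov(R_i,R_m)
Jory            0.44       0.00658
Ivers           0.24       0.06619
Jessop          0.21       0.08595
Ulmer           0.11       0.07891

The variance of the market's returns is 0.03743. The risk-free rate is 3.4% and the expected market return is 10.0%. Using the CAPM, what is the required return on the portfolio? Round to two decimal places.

11.42%

β_Jory = 0.00658 / 0.03743 = 0.1758
β_Ivers = 0.06619 / 0.03743 = 1.7684
β_Jessop = 0.08595 / 0.03743 = 2.2963
β_Ulmer = 0.07891 / 0.03743 = 2.1082
β_P = Σ w_i β_i = 0.44×0.1758 + 0.24×1.7684 + 0.21×2.2963 + 0.11×2.1082 = 1.2159
MRP = 10.0% − 3.4% = 6.60%
E(R_P) = R_f + β_P × MRP = 3.4% + 1.2159 × 6.6% = 11.42%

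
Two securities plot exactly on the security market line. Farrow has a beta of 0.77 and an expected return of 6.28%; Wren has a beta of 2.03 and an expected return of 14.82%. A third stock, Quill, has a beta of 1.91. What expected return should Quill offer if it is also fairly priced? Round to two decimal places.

MRP (SML slope) = (14.82% − 6.28%) / (2.03 − 0.77) = 8.54% / 1.26 = 6.7778%
R_f (intercept) = 6.28% − 0.77 × 6.7778% = 1.0611%
E(R_Quill) = R_f + β × MRP = 1.0611% + 1.91 × 6.7778% = 14.01%

14.01%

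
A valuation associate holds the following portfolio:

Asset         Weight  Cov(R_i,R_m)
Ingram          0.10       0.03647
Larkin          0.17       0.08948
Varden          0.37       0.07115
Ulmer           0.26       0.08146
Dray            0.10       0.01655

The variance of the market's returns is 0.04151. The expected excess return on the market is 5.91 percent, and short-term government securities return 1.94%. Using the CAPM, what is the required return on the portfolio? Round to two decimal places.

β_Ingram = 0.03647 / 0.04151 = 0.8786
β_Larkin = 0.08948 / 0.04151 = 2.1556
β_Varden = 0.07115 / 0.04151 = 1.7140
β_Ulmer = 0.08146 / 0.04151 = 1.9624
β_Dray = 0.01655 / 0.04151 = 0.3987
β_P = Σ w_i β_i = 0.10×0.8786 + 0.17×2.1556 + 0.37×1.7140 + 0.26×1.9624 + 0.10×0.3987 = 1.6386
E(R_P) = R_f + β_P × MRP = 1.94% + 1.6386 × 5.91% = 11.62%

11.62%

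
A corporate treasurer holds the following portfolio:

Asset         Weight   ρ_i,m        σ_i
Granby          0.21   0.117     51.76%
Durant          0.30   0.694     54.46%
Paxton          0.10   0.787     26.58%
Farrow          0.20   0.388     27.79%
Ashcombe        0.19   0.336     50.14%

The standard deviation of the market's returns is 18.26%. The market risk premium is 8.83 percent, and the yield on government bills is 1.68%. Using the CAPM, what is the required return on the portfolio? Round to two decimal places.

11.38%

β_Granby = 0.117 × 51.76% / 18.26% = 0.3316
β_Durant = 0.694 × 54.46% / 18.26% = 2.0698
β_Paxton = 0.787 × 26.58% / 18.26% = 1.1456
β_Farrow = 0.388 × 27.79% / 18.26% = 0.5905
β_Ashcombe = 0.336 × 50.14% / 18.26% = 0.9226
β_P = Σ w_i β_i = 0.21×0.3316 + 0.30×2.0698 + 0.10×1.1456 + 0.20×0.5905 + 0.19×0.9226 = 1.0985
E(R_P) = R_f + β_P × MRP = 1.68% + 1.0985 × 8.83% = 11.38%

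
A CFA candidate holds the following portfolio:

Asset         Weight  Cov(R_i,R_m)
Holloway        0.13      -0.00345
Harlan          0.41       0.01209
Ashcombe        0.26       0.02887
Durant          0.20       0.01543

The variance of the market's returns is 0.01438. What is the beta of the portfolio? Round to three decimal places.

1.050

β_Holloway = -0.00345 / 0.01438 = -0.2399
β_Harlan = 0.01209 / 0.01438 = 0.8408
β_Ashcombe = 0.02887 / 0.01438 = 2.0076
β_Durant = 0.01543 / 0.01438 = 1.0730
β_P = Σ w_i β_i = 0.13×-0.2399 + 0.41×0.8408 + 0.26×2.0076 + 0.20×1.0730 = 1.0501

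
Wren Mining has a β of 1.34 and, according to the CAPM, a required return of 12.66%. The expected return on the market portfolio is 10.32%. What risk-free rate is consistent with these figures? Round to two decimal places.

E(R) = R_f + β(E(R_m) − R_f) = R_f(1 − β) + β·E(R_m)
12.66% = R_f × (1 − 1.34) + 1.34 × 10.32%
12.66% = R_f × -0.34 + 13.8288%
R_f = (12.66% − 13.8288%) / -0.34 = 3.44%

3.44%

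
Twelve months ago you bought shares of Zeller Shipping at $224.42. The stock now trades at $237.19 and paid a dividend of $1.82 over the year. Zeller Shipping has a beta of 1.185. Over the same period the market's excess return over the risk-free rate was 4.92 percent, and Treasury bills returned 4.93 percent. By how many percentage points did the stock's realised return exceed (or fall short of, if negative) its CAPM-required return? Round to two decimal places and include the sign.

-4.26%

Realised HPR = (P1 + D1 − P0) / P0 = (237.19 + 1.82 − 224.42) / 224.42 = 14.59 / 224.42 = 6.5012%
CAPM required = R_f + β·MRP = 4.93% + 1.185 × 4.92% = 10.76020%
α = realised − required = 6.5012% − 10.76020% = -4.26%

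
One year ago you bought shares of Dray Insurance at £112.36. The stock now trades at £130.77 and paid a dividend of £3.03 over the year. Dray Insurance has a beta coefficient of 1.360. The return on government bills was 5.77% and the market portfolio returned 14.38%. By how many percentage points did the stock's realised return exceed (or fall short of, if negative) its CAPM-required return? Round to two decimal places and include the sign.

+1.60%

Realised HPR = (P1 + D1 − P0) / P0 = (130.77 + 3.03 − 112.36) / 112.36 = 21.44 / 112.36 = 19.0815%
MRP = 14.38% − 5.77% = 8.61%
CAPM required = R_f + β·MRP = 5.77% + 1.360 × 8.61% = 17.47960%
α = realised − required = 19.0815% − 17.47960% = +1.60%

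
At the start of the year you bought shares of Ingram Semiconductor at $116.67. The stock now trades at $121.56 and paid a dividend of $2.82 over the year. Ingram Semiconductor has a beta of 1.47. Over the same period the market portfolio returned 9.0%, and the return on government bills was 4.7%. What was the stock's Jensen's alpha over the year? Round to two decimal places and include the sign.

-4.41%

Realised HPR = (P1 + D1 − P0) / P0 = (121.56 + 2.82 − 116.67) / 116.67 = 7.71 / 116.67 = 6.6084%
MRP = 9.0% − 4.7% = 4.30%
CAPM required = R_f + β·MRP = 4.7% + 1.47 × 4.3% = 11.0210%
α = realised − required = 6.6084% − 11.0210% = -4.41%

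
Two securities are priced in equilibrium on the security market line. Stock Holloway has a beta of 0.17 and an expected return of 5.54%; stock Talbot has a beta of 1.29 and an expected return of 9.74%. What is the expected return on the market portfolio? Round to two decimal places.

Both satisfy E(R) = R_f + β·MRP, so the slope of the SML is
MRP = (9.74% − 5.54%) / (1.29 − 0.17) = 4.20% / 1.12 = 3.7500%
R_f = E(R_Holloway) − β_Holloway·MRP = 5.54% − 0.17 × 3.7500% = 4.9025%
E(R_m) = R_f + MRP = 4.9025% + 3.7500% = 8.65%

8.65%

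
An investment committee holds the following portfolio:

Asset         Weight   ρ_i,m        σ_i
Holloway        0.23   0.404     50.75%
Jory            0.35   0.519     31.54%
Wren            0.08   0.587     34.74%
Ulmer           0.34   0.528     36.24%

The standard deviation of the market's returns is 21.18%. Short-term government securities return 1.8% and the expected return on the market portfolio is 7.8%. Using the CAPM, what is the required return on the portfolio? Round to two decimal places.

β_Holloway = 0.404 × 50.75% / 21.18% = 0.9680
β_Jory = 0.519 × 31.54% / 21.18% = 0.7729
β_Wren = 0.587 × 34.74% / 21.18% = 0.9628
β_Ulmer = 0.528 × 36.24% / 21.18% = 0.9034
β_P = Σ w_i β_i = 0.23×0.9680 + 0.35×0.7729 + 0.08×0.9628 + 0.34×0.9034 = 0.8773
MRP = 7.8% − 1.8% = 6.00%
E(R_P) = R_f + β_P × MRP = 1.8% + 0.8773 × 6.0% = 7.06%

7.06%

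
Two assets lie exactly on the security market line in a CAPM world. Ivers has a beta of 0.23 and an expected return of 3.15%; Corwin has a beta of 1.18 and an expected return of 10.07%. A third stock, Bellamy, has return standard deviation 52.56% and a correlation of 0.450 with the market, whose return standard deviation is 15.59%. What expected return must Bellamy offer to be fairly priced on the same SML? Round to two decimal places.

MRP = (10.07% − 3.15%) / (1.18 − 0.23) = 7.2842%
R_f = 3.15% − 0.23 × 7.2842% = 1.4746%
β_Bellamy = ρ·σ_i/σ_m = 0.450 × 52.56 / 15.59 = 1.5171
E(R_Bellamy) = R_f + β × MRP = 1.4746% + 1.5171 × 7.2842% = 12.53%

12.53%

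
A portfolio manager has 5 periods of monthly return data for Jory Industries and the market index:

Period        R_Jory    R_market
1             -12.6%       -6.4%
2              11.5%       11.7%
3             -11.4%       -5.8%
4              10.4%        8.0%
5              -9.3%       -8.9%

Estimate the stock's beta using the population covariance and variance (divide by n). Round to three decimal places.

1.253

Mean R_i = (-12.6 + 11.5 − 11.4 + 10.4 − 9.3) / 5 = -2.2800%
Mean R_m = (-6.4 + 11.7 − 5.8 + 8.0 − 8.9) / 5 = -0.2800%
Σ(R_i − R̄_i)(R_m − R̄_m) = 444.0880  ⇒  Cov = 444.0880 / 5 = 88.8176
Σ(R_m − R̄_m)² = 354.3080  ⇒  Var(R_m) = 354.3080 / 5 = 70.8616
β = Cov / Var(R_m) = 88.8176 / 70.8616 = 1.2534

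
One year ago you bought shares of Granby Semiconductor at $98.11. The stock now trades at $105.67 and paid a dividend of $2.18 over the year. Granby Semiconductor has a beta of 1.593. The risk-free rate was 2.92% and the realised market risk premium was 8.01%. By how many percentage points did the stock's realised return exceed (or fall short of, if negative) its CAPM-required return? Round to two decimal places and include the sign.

Realised HPR = (P1 + D1 − P0) / P0 = (105.67 + 2.18 − 98.11) / 98.11 = 9.74 / 98.11 = 9.9276%
CAPM required = R_f + β·MRP = 2.92% + 1.593 × 8.01% = 15.67993%
α = realised − required = 9.9276% − 15.67993% = -5.75%

-5.75%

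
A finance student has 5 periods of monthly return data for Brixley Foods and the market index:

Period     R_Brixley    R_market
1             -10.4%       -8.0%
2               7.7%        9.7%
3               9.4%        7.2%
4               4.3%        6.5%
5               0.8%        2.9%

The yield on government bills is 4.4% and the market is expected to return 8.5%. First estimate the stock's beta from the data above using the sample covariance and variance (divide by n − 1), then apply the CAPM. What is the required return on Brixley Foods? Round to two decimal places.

Mean R_i = (-10.4 + 7.7 + 9.4 + 4.3 + 0.8) / 5 = 2.3600%
Mean R_m = (-8.0 + 9.7 + 7.2 + 6.5 + 2.9) / 5 = 3.6600%
Σ(R_i − R̄_i)(R_m − R̄_m) = 212.6520  ⇒  Cov = 212.6520 / 4 = 53.1630
Σ(R_m − R̄_m)² = 193.6120  ⇒  Var(R_m) = 193.6120 / 4 = 48.4030
β = Cov / Var(R_m) = 53.1630 / 48.4030 = 1.0983
MRP = 8.5% − 4.4% = 4.10%
E(R) = R_f + β × MRP = 4.4% + 1.0983 × 4.1% = 8.90%

8.90%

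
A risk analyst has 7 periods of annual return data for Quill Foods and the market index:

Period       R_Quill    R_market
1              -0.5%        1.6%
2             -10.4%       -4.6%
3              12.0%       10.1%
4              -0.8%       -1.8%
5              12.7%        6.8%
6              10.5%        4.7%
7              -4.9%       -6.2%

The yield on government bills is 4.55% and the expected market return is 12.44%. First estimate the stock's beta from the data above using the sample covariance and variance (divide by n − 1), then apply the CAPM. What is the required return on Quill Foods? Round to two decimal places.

Mean R_i = (-0.5 − 10.4 + 12.0 − 0.8 + 12.7 + 10.5 − 4.9) / 7 = 2.6571%
Mean R_m = (1.6 − 4.6 + 10.1 − 1.8 + 6.8 + 4.7 − 6.2) / 7 = 1.5143%
Σ(R_i − R̄_i)(R_m − R̄_m) = 307.6043  ⇒  Cov = 307.6043 / 6 = 51.2674
Σ(R_m − R̄_m)² = 219.6886  ⇒  Var(R_m) = 219.6886 / 6 = 36.6148
β = Cov / Var(R_m) = 51.2674 / 36.6148 = 1.4002
MRP = 12.44% − 4.55% = 7.89%
E(R) = R_f + β × MRP = 4.55% + 1.4002 × 7.89% = 15.60%

15.60%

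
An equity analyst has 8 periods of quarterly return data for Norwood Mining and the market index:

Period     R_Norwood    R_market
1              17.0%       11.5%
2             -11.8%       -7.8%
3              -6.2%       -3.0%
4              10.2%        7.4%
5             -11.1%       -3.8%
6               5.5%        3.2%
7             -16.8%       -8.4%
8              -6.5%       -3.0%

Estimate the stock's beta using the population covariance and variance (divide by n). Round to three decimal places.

1.649

Mean R_i = (17.0 − 11.8 − 6.2 + 10.2 − 11.1 + 5.5 − 16.8 − 6.5) / 8 = -2.4625%
Mean R_m = (11.5 − 7.8 − 3.0 + 7.4 − 3.8 + 3.2 − 8.4 − 3.0) / 8 = -0.4875%
Σ(R_i − R̄_i)(R_m − R̄_m) = 592.4163  ⇒  Cov = 592.4163 / 8 = 74.0520
Σ(R_m − R̄_m)² = 359.1888  ⇒  Var(R_m) = 359.1888 / 8 = 44.8986
β = Cov / Var(R_m) = 74.0520 / 44.8986 = 1.6493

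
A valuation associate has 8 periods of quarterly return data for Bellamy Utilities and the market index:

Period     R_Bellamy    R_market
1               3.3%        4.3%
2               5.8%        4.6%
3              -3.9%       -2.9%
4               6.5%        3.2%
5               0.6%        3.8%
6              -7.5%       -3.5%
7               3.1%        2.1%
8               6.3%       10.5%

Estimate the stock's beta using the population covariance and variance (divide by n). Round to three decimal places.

0.974

Mean R_i = (3.3 + 5.8 − 3.9 + 6.5 + 0.6 − 7.5 + 3.1 + 6.3) / 8 = 1.7750%
Mean R_m = (4.3 + 4.6 − 2.9 + 3.2 + 3.8 − 3.5 + 2.1 + 10.5) / 8 = 2.7625%
Σ(R_i − R̄_i)(R_m − R̄_m) = 134.9425  ⇒  Cov = 134.9425 / 8 = 16.8678
Σ(R_m − R̄_m)² = 138.5988  ⇒  Var(R_m) = 138.5988 / 8 = 17.3249
β = Cov / Var(R_m) = 16.8678 / 17.3249 = 0.9736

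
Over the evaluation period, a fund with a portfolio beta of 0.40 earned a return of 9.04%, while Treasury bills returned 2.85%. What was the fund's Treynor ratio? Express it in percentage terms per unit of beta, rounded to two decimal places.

Treynor = (R_P − R_f) / β_P = (9.04% − 2.85%) / 0.4000 = 6.19% / 0.4000 = 15.48%

15.48%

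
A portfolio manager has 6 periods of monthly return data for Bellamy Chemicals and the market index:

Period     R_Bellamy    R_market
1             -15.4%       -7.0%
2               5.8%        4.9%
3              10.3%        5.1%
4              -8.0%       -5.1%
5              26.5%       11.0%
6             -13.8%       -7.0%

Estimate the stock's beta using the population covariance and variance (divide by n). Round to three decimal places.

2.092

Mean R_i = (-15.4 + 5.8 + 10.3 − 8.0 + 26.5 − 13.8) / 6 = 0.9000%
Mean R_m = (-7.0 + 4.9 + 5.1 − 5.1 + 11.0 − 7.0) / 6 = 0.3167%
Σ(R_i − R̄_i)(R_m − R̄_m) = 615.9400  ⇒  Cov = 615.9400 / 6 = 102.6567
Σ(R_m − R̄_m)² = 294.4283  ⇒  Var(R_m) = 294.4283 / 6 = 49.0714
β = Cov / Var(R_m) = 102.6567 / 49.0714 = 2.0920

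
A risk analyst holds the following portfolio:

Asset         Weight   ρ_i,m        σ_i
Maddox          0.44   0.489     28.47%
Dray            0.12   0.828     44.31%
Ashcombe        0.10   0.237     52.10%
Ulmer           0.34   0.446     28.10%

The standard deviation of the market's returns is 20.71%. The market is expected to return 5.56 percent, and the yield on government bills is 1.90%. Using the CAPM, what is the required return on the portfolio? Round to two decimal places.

4.73%

β_Maddox = 0.489 × 28.47% / 20.71% = 0.6722
β_Dray = 0.828 × 44.31% / 20.71% = 1.7715
β_Ashcombe = 0.237 × 52.10% / 20.71% = 0.5962
β_Ulmer = 0.446 × 28.10% / 20.71% = 0.6051
β_P = Σ w_i β_i = 0.44×0.6722 + 0.12×1.7715 + 0.10×0.5962 + 0.34×0.6051 = 0.7737
MRP = 5.56% − 1.90% = 3.66%
E(R_P) = R_f + β_P × MRP = 1.90% + 0.7737 × 3.66% = 4.73%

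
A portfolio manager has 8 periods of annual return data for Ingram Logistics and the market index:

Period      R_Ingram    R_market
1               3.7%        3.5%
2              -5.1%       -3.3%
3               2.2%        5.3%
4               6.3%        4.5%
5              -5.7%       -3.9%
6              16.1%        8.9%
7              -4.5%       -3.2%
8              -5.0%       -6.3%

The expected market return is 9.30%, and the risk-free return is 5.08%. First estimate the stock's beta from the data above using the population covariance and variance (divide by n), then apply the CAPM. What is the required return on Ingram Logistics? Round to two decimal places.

10.57%

Mean R_i = (3.7 − 5.1 + 2.2 + 6.3 − 5.7 + 16.1 − 4.5 − 5.0) / 8 = 1.0000%
Mean R_m = (3.5 − 3.3 + 5.3 + 4.5 − 3.9 + 8.9 − 3.2 − 6.3) / 8 = 0.6875%
Σ(R_i − R̄_i)(R_m − R̄_m) = 275.7100  ⇒  Cov = 275.7100 / 8 = 34.4638
Σ(R_m − R̄_m)² = 212.0488  ⇒  Var(R_m) = 212.0488 / 8 = 26.5061
β = Cov / Var(R_m) = 34.4638 / 26.5061 = 1.3002
MRP = 9.30% − 5.08% = 4.22%
E(R) = R_f + β × MRP = 5.08% + 1.3002 × 4.22% = 10.57%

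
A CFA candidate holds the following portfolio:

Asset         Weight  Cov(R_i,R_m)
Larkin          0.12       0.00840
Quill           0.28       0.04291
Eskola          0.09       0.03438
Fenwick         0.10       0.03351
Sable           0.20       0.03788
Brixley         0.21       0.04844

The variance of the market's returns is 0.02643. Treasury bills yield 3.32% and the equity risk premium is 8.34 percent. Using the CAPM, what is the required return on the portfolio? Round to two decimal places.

15.06%

β_Larkin = 0.00840 / 0.02643 = 0.3178
β_Quill = 0.04291 / 0.02643 = 1.6235
β_Eskola = 0.03438 / 0.02643 = 1.3008
β_Fenwick = 0.03351 / 0.02643 = 1.2679
β_Sable = 0.03788 / 0.02643 = 1.4332
β_Brixley = 0.04844 / 0.02643 = 1.8328
β_P = Σ w_i β_i = 0.12×0.3178 + 0.28×1.6235 + 0.09×1.3008 + 0.10×1.2679 + 0.20×1.4332 + 0.21×1.8328 = 1.4081
E(R_P) = R_f + β_P × MRP = 3.32% + 1.4081 × 8.34% = 15.06%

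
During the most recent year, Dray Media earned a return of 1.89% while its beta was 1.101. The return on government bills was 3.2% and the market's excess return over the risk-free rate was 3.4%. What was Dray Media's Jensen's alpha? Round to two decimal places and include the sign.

-5.05%

CAPM benchmark = R_f + β(R_m − R_f) = 3.2% + 1.101 × 3.4% = 6.9434%
α = actual − benchmark = 1.89% − 6.9434% = -5.05%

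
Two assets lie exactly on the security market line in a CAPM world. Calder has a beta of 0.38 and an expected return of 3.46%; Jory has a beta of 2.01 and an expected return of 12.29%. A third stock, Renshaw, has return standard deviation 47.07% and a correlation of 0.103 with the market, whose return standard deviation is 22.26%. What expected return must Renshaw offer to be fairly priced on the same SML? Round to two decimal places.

MRP = (12.29% − 3.46%) / (2.01 − 0.38) = 5.4172%
R_f = 3.46% − 0.38 × 5.4172% = 1.4015%
β_Renshaw = ρ·σ_i/σ_m = 0.103 × 47.07 / 22.26 = 0.2178
E(R_Renshaw) = R_f + β × MRP = 1.4015% + 0.2178 × 5.4172% = 2.58%

2.58%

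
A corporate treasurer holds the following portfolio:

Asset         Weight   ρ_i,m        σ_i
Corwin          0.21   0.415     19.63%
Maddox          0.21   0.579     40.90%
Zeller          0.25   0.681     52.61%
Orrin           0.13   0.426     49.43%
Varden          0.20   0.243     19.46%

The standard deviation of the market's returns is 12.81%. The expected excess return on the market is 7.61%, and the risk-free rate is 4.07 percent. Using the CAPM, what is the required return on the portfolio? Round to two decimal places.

15.55%

β_Corwin = 0.415 × 19.63% / 12.81% = 0.6359
β_Maddox = 0.579 × 40.90% / 12.81% = 1.8486
β_Zeller = 0.681 × 52.61% / 12.81% = 2.7968
β_Orrin = 0.426 × 49.43% / 12.81% = 1.6438
β_Varden = 0.243 × 19.46% / 12.81% = 0.3691
β_P = Σ w_i β_i = 0.21×0.6359 + 0.21×1.8486 + 0.25×2.7968 + 0.13×1.6438 + 0.20×0.3691 = 1.5085
E(R_P) = R_f + β_P × MRP = 4.07% + 1.5085 × 7.61% = 15.55%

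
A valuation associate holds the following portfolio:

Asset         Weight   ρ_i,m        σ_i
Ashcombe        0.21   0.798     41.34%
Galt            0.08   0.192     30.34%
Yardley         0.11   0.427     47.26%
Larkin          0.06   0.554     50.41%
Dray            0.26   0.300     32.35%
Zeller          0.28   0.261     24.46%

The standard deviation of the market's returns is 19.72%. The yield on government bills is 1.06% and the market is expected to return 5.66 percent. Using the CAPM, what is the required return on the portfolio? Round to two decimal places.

β_Ashcombe = 0.798 × 41.34% / 19.72% = 1.6729
β_Galt = 0.192 × 30.34% / 19.72% = 0.2954
β_Yardley = 0.427 × 47.26% / 19.72% = 1.0233
β_Larkin = 0.554 × 50.41% / 19.72% = 1.4162
β_Dray = 0.300 × 32.35% / 19.72% = 0.4921
β_Zeller = 0.261 × 24.46% / 19.72% = 0.3237
β_P = Σ w_i β_i = 0.21×1.6729 + 0.08×0.2954 + 0.11×1.0233 + 0.06×1.4162 + 0.26×0.4921 + 0.28×0.3237 = 0.7911
MRP = 5.66% − 1.06% = 4.60%
E(R_P) = R_f + β_P × MRP = 1.06% + 0.7911 × 4.60% = 4.70%

4.70%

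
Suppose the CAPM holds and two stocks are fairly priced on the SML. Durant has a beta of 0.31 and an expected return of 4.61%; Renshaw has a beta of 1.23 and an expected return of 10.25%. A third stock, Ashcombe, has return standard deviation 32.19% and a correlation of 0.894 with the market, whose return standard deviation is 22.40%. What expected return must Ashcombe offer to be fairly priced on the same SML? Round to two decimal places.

10.59%

MRP = (10.25% − 4.61%) / (1.23 − 0.31) = 6.1304%
R_f = 4.61% − 0.31 × 6.1304% = 2.7096%
β_Ashcombe = ρ·σ_i/σ_m = 0.894 × 32.19 / 22.40 = 1.2847
E(R_Ashcombe) = R_f + β × MRP = 2.7096% + 1.2847 × 6.1304% = 10.59%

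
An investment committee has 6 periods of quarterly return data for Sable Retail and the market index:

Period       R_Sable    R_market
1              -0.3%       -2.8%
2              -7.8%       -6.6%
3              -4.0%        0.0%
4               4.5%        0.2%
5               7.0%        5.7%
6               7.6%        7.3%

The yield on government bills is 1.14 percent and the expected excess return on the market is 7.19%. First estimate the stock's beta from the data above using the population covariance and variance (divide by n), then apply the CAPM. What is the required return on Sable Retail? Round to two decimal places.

8.83%

Mean R_i = (-0.3 − 7.8 − 4.0 + 4.5 + 7.0 + 7.6) / 6 = 1.1667%
Mean R_m = (-2.8 − 6.6 + 0.0 + 0.2 + 5.7 + 7.3) / 6 = 0.6333%
Σ(R_i − R̄_i)(R_m − R̄_m) = 144.1667  ⇒  Cov = 144.1667 / 6 = 24.0278
Σ(R_m − R̄_m)² = 134.8133  ⇒  Var(R_m) = 134.8133 / 6 = 22.4689
β = Cov / Var(R_m) = 24.0278 / 22.4689 = 1.0694
E(R) = R_f + β × MRP = 1.14% + 1.0694 × 7.19% = 8.83%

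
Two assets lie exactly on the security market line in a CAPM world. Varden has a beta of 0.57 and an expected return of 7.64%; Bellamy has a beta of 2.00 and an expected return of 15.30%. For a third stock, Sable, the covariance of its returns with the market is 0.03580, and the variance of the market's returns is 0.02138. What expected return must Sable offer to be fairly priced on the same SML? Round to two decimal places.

MRP = (15.30% − 7.64%) / (2.00 − 0.57) = 5.3566%
R_f = 7.64% − 0.57 × 5.3566% = 4.5867%
β_Sable = Cov / Var(R_m) = 0.03580 / 0.02138 = 1.6745
E(R_Sable) = R_f + β × MRP = 4.5867% + 1.6745 × 5.3566% = 13.56%

13.56%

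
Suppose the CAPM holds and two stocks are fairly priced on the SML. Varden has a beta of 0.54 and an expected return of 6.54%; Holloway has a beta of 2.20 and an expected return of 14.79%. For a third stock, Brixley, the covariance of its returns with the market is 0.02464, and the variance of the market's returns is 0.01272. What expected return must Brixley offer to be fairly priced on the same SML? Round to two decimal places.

MRP = (14.79% − 6.54%) / (2.20 − 0.54) = 4.9699%
R_f = 6.54% − 0.54 × 4.9699% = 3.8563%
β_Brixley = Cov / Var(R_m) = 0.02464 / 0.01272 = 1.9371
E(R_Brixley) = R_f + β × MRP = 3.8563% + 1.9371 × 4.9699% = 13.48%

13.48%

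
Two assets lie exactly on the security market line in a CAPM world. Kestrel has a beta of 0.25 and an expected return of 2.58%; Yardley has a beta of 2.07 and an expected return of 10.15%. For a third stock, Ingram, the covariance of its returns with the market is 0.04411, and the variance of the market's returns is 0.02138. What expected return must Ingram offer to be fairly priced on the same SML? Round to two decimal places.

10.12%

MRP = (10.15% − 2.58%) / (2.07 − 0.25) = 4.1593%
R_f = 2.58% − 0.25 × 4.1593% = 1.5402%
β_Ingram = Cov / Var(R_m) = 0.04411 / 0.02138 = 2.0631
E(R_Ingram) = R_f + β × MRP = 1.5402% + 2.0631 × 4.1593% = 10.12%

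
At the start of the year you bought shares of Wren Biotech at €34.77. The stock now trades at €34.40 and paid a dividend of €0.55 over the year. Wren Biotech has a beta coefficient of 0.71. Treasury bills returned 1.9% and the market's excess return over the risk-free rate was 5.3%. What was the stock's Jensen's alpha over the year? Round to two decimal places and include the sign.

Realised HPR = (P1 + D1 − P0) / P0 = (34.40 + 0.55 − 34.77) / 34.77 = 0.18 / 34.77 = 0.5177%
CAPM required = R_f + β·MRP = 1.9% + 0.71 × 5.3% = 5.6630%
α = realised − required = 0.5177% − 5.6630% = -5.15%

-5.15%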